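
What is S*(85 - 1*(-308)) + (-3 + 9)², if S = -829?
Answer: -325761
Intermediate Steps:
S*(85 - 1*(-308)) + (-3 + 9)² = -829*(85 - 1*(-308)) + (-3 + 9)² = -829*(85 + 308) + 6² = -829*393 + 36 = -325797 + 36 = -325761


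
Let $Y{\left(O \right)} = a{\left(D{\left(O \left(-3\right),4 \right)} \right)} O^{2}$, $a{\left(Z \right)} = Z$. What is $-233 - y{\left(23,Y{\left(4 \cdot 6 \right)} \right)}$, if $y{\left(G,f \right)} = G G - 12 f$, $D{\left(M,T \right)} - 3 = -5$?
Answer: $-14586$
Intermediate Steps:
$D{\left(M,T \right)} = -2$ ($D{\left(M,T \right)} = 3 - 5 = -2$)
$Y{\left(O \right)} = - 2 O^{2}$
$y{\left(G,f \right)} = G^{2} - 12 f$
$-233 - y{\left(23,Y{\left(4 \cdot 6 \right)} \right)} = -233 - \left(23^{2} - 12 \left(- 2 \left(4 \cdot 6\right)^{2}\right)\right) = -233 - \left(529 - 12 \left(- 2 \cdot 24^{2}\right)\right) = -233 - \left(529 - 12 \left(\left(-2\right) 576\right)\right) = -233 - \left(529 - -13824\right) = -233 - \left(529 + 13824\right) = -233 - 14353 = -14586$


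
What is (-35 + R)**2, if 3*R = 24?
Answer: 729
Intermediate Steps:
R = 8 (R = (1/3)*24 = 8)
(-35 + R)**2 = (-35 + 8)**2 = (-27)**2 = 729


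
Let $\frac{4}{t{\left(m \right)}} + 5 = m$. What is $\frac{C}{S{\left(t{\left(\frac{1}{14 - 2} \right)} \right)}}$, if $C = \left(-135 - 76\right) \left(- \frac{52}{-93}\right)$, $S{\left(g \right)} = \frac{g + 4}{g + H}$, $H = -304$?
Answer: $\frac{49330112}{4371} \approx 11286.0$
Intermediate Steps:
$t{\left(m \right)} = \frac{4}{-5 + m}$
$S{\left(g \right)} = \frac{4 + g}{-304 + g}$ ($S{\left(g \right)} = \frac{g + 4}{g - 304} = \frac{4 + g}{-304 + g}$)
$C = - \frac{10972}{93}$ ($C = - 211 \left(\left(-52\right) \left(- \frac{1}{93}\right)\right) = \left(-211\right) \frac{52}{93} = - \frac{10972}{93} \approx -117.98$)
$\frac{C}{S{\left(t{\left(\frac{1}{14 - 2} \right)} \right)}} = - \frac{10972}{93 \frac{4 + \frac{4}{-5 + \frac{1}{14 - 2}}}{-304 + \frac{4}{-5 + \frac{1}{14 - 2}}}} = - \frac{10972}{93 \frac{4 + \frac{4}{-5 + \frac{1}{12}}}{-304 + \frac{4}{-5 + \frac{1}{12}}}} = - \frac{10972}{93 \frac{4 + \frac{4}{- \frac{59}{12}}}{-304 + \frac{4}{- \frac{59}{12}}}} = - \frac{10972}{93 \frac{4 + 4 \left(- \frac{12}{59}\right)}{-304 + 4 \left(- \frac{12}{59}\right)}} = - \frac{10972}{93 \frac{4 - \frac{48}{59}}{-304 - \frac{48}{59}}} = - \frac{10972}{93 \frac{1}{- \frac{17984}{59}} \cdot \frac{188}{59}} = - \frac{10972}{93 \left(\left(- \frac{59}{17984}\right) \frac{188}{59}\right)} = - \frac{10972}{93 \left(- \frac{47}{4496}\right)} = \left(- \frac{10972}{93}\right) \left(- \frac{4496}{47}\right) = \frac{49330112}{4371}$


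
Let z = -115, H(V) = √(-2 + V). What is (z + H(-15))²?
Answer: (115 - I*√17)² ≈ 13208.0 - 948.31*I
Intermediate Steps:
(z + H(-15))² = (-115 + √(-2 - 15))² = (-115 + √(-17))² = (-115 + I*√17)²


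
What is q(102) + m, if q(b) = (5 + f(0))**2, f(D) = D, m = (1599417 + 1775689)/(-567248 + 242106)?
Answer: 2376722/162571 ≈ 14.620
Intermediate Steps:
m = -1687553/162571 (m = 3375106/(-325142) = 3375106*(-1/325142) = -1687553/162571 ≈ -10.380)
q(b) = 25 (q(b) = (5 + 0)**2 = 5**2 = 25)
q(102) + m = 25 - 1687553/162571 = 2376722/162571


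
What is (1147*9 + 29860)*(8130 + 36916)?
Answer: 1810083418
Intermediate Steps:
(1147*9 + 29860)*(8130 + 36916) = (10323 + 29860)*45046 = 40183*45046 = 1810083418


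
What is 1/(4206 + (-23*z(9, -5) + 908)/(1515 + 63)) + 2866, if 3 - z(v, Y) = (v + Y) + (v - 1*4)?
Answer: 9512418151/3319057 ≈ 2866.0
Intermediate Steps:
z(v, Y) = 7 - Y - 2*v (z(v, Y) = 3 - ((v + Y) + (v - 1*4)) = 3 - ((Y + v) + (v - 4)) = 3 - ((Y + v) + (-4 + v)) = 3 - (-4 + Y + 2*v) = 3 + (4 - Y - 2*v) = 7 - Y - 2*v)
1/(4206 + (-23*z(9, -5) + 908)/(1515 + 63)) + 2866 = 1/(4206 + (-23*(7 - 1*(-5) - 2*9) + 908)/(1515 + 63)) + 2866 = 1/(4206 + (-23*(7 + 5 - 18) + 908)/1578) + 2866 = 1/(4206 + (-23*(-6) + 908)*(1/1578)) + 2866 = 1/(4206 + (138 + 908)*(1/1578)) + 2866 = 1/(4206 + 1046*(1/1578)) + 2866 = 1/(4206 + 523/789) + 2866 = 1/(3319057/789) + 2866 = 789/3319057 + 2866 = 9512418151/3319057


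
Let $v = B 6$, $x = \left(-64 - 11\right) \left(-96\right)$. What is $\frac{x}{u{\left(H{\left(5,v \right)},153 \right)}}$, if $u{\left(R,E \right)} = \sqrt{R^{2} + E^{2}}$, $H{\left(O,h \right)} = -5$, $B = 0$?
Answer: $\frac{3600 \sqrt{23434}}{11717} \approx 47.034$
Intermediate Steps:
$x = 7200$ ($x = \left(-75\right) \left(-96\right) = 7200$)
$v = 0$ ($v = 0 \cdot 6 = 0$)
$u{\left(R,E \right)} = \sqrt{E^{2} + R^{2}}$
$\frac{x}{u{\left(H{\left(5,v \right)},153 \right)}} = \frac{7200}{\sqrt{153^{2} + \left(-5\right)^{2}}} = \frac{7200}{\sqrt{23409 + 25}} = \frac{7200}{\sqrt{23434}} = 7200 \frac{\sqrt{23434}}{23434} = \frac{3600 \sqrt{23434}}{11717}$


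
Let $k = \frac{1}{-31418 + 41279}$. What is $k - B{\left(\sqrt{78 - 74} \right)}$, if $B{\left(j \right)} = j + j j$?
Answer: $- \frac{59165}{9861} \approx -5.9999$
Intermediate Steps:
$B{\left(j \right)} = j + j^{2}$
$k = \frac{1}{9861} \approx 0.00010141$
$k - B{\left(\sqrt{78 - 74} \right)} = \frac{1}{9861} - \sqrt{78 - 74} \left(1 + \sqrt{78 - 74}\right) = \frac{1}{9861} - \sqrt{4} \left(1 + \sqrt{4}\right) = \frac{1}{9861} - 2 \left(1 + 2\right) = \frac{1}{9861} - 2 \cdot 3 = \frac{1}{9861} - 6 = - \frac{59165}{9861}$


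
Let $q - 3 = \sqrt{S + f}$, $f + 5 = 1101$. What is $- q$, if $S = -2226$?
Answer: $-3 - i \sqrt{1130} \approx -3.0 - 33.615 i$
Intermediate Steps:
$f = 1096$ ($f = -5 + 1101 = 1096$)
$q = 3 + i \sqrt{1130}$ ($q = 3 + \sqrt{-2226 + 1096} = 3 + \sqrt{-1130} = 3 + i \sqrt{1130} \approx 3.0 + 33.615 i$)
$- q = - (3 + i \sqrt{1130}) = -3 - i \sqrt{1130}$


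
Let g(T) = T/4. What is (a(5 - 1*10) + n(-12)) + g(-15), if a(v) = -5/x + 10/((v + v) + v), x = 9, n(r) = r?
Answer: -611/36 ≈ -16.972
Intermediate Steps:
g(T) = T/4 (g(T) = T*(1/4) = T/4)
a(v) = -5/9 + 10/(3*v) (a(v) = -5/9 + 10/((v + v) + v) = -5*1/9 + 10/(2*v + v) = -5/9 + 10/((3*v)) = -5/9 + 10*(1/(3*v)) = -5/9 + 10/(3*v))
(a(5 - 1*10) + n(-12)) + g(-15) = (5*(6 - (5 - 1*10))/(9*(5 - 1*10)) - 12) + (1/4)*(-15) = (5*(6 - (5 - 10))/(9*(5 - 10)) - 12) - 15/4 = ((5/9)*(6 - 1*(-5))/(-5) - 12) - 15/4 = ((5/9)*(-1/5)*(6 + 5) - 12) - 15/4 = ((5/9)*(-1/5)*11 - 12) - 15/4 = (-11/9 - 12) - 15/4 = -119/9 - 15/4 = -611/36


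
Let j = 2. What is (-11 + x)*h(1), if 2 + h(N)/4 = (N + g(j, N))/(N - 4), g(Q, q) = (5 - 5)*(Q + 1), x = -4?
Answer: 140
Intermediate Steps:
g(Q, q) = 0 (g(Q, q) = 0*(1 + Q) = 0)
h(N) = -8 + 4*N/(-4 + N) (h(N) = -8 + 4*((N + 0)/(N - 4)) = -8 + 4*(N/(-4 + N)) = -8 + 4*N/(-4 + N))
(-11 + x)*h(1) = (-11 - 4)*(4*(8 - 1*1)/(-4 + 1)) = -60*(8 - 1)/(-3) = -60*(-1)*7/3 = -15*(-28/3) = 140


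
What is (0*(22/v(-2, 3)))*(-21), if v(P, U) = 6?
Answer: 0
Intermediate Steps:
(0*(22/v(-2, 3)))*(-21) = (0*(22/6))*(-21) = (0*(22*(⅙)))*(-21) = (0*(11/3))*(-21) = 0*(-21) = 0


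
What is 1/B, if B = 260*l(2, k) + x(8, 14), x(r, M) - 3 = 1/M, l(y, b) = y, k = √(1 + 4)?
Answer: 14/7323 ≈ 0.0019118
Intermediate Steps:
k = √5 ≈ 2.2361
x(r, M) = 3 + 1/M
B = 7323/14 (B = 260*2 + (3 + 1/14) = 520 + (3 + 1/14) = 520 + 43/14 = 7323/14 ≈ 523.07)
1/B = 1/(7323/14) = 14/7323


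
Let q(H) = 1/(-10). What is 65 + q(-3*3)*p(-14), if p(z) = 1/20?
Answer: 12999/200 ≈ 64.995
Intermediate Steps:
q(H) = -1/10
p(z) = 1/20
65 + q(-3*3)*p(-14) = 65 - 1/10*1/20 = 65 - 1/200 = 12999/200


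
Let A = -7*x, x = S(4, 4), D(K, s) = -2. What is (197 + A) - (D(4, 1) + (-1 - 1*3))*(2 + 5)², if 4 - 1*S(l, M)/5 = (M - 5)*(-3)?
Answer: 456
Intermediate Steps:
S(l, M) = -55 + 15*M (S(l, M) = 20 - 5*(M - 5)*(-3) = 20 - 5*(-5 + M)*(-3) = 20 - 5*(15 - 3*M) = 20 + (-75 + 15*M) = -55 + 15*M)
x = 5 (x = -55 + 15*4 = -55 + 60 = 5)
A = -35 (A = -7*5 = -35)
(197 + A) - (D(4, 1) + (-1 - 1*3))*(2 + 5)² = (197 - 35) - (-2 + (-1 - 1*3))*(2 + 5)² = 162 - (-2 + (-1 - 3))*7² = 162 - (-2 - 4)*49 = 162 - (-6)*49 = 162 - 1*(-294) = 162 + 294 = 456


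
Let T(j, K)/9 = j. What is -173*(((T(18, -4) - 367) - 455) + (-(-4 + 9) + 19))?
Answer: 111758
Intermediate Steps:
T(j, K) = 9*j
-173*(((T(18, -4) - 367) - 455) + (-(-4 + 9) + 19)) = -173*(((9*18 - 367) - 455) + (-(-4 + 9) + 19)) = -173*(((162 - 367) - 455) + (-1*5 + 19)) = -173*((-205 - 455) + (-5 + 19)) = -173*(-660 + 14) = -173*(-646) = 111758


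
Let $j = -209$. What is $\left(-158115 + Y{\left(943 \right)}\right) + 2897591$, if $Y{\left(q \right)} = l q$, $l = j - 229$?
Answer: $2326442$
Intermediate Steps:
$l = -438$ ($l = -209 - 229 = -438$)
$Y{\left(q \right)} = - 438 q$
$\left(-158115 + Y{\left(943 \right)}\right) + 2897591 = \left(-158115 - 413034\right) + 2897591 = -571149 + 2897591 = 2326442$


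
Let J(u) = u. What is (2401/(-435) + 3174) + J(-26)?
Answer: 1366979/435 ≈ 3142.5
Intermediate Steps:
(2401/(-435) + 3174) + J(-26) = (2401/(-435) + 3174) - 26 = (2401*(-1/435) + 3174) - 26 = (-2401/435 + 3174) - 26 = 1378289/435 - 26 = 1366979/435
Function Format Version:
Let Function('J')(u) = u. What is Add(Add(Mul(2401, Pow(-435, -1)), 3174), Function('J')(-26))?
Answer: Rational(1366979, 435) ≈ 3142.5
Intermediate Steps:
Add(Add(Mul(2401, Pow(-435, -1)), 3174), Function('J')(-26)) = Add(Add(Mul(2401, Pow(-435, -1)), 3174), -26) = Add(Add(Mul(2401, Rational(-1, 435)), 3174), -26) = Add(Add(Rational(-2401, 435), 3174), -26) = Add(Rational(1378289, 435), -26) = Rational(1366979, 435)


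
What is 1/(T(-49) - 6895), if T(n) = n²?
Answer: -1/4494 ≈ -0.00022252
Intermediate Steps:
1/(T(-49) - 6895) = 1/((-49)² - 6895) = 1/(2401 - 6895) = 1/(-4494) = -1/4494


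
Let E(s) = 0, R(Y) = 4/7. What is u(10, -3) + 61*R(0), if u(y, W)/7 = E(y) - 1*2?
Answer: 146/7 ≈ 20.857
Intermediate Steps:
R(Y) = 4/7 (R(Y) = 4*(⅐) = 4/7)
u(y, W) = -14 (u(y, W) = 7*(0 - 1*2) = 7*(0 - 2) = 7*(-2) = -14)
u(10, -3) + 61*R(0) = -14 + 61*(4/7) = -14 + 244/7 = 146/7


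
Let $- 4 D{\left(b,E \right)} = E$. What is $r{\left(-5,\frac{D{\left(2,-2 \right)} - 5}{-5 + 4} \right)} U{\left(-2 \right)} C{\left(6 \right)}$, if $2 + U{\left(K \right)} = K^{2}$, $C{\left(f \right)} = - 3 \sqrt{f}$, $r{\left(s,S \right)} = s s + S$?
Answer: $- 177 \sqrt{6} \approx -433.56$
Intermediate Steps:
$D{\left(b,E \right)} = - \frac{E}{4}$
$r{\left(s,S \right)} = S + s^{2}$ ($r{\left(s,S \right)} = s^{2} + S = S + s^{2}$)
$U{\left(K \right)} = -2 + K^{2}$
$r{\left(-5,\frac{D{\left(2,-2 \right)} - 5}{-5 + 4} \right)} U{\left(-2 \right)} C{\left(6 \right)} = \left(\frac{\left(- \frac{1}{4}\right) \left(-2\right) - 5}{-5 + 4} + \left(-5\right)^{2}\right) \left(-2 + \left(-2\right)^{2}\right) \left(- 3 \sqrt{6}\right) = \left(\frac{\frac{1}{2} - 5}{-1} + 25\right) \left(-2 + 4\right) \left(- 3 \sqrt{6}\right) = \left(\left(- \frac{9}{2}\right) \left(-1\right) + 25\right) 2 \left(- 3 \sqrt{6}\right) = \left(\frac{9}{2} + 25\right) 2 \left(- 3 \sqrt{6}\right) = \frac{59}{2} \cdot 2 \left(- 3 \sqrt{6}\right) = 59 \left(- 3 \sqrt{6}\right) = - 177 \sqrt{6}$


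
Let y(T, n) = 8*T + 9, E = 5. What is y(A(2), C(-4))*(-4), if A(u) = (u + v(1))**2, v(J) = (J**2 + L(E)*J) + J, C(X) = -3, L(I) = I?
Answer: -2628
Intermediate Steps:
v(J) = J**2 + 6*J (v(J) = (J**2 + 5*J) + J = J**2 + 6*J)
A(u) = (7 + u)**2 (A(u) = (u + 1*(6 + 1))**2 = (u + 1*7)**2 = (u + 7)**2 = (7 + u)**2)
y(T, n) = 9 + 8*T
y(A(2), C(-4))*(-4) = (9 + 8*(7 + 2)**2)*(-4) = (9 + 8*9**2)*(-4) = (9 + 8*81)*(-4) = (9 + 648)*(-4) = 657*(-4) = -2628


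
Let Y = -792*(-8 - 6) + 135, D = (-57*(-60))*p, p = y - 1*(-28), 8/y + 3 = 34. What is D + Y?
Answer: 3343833/31 ≈ 1.0787e+5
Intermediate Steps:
y = 8/31 (y = 8/(-3 + 34) = 8/31 ≈ 0.25806)
p = 876/31 (p = 8/31 - 1*(-28) = 8/31 + 28 = 876/31 ≈ 28.258)
D = 2995920/31 (D = -57*(-60)*(876/31) = 3420*(876/31) = 2995920/31 ≈ 96643.)
Y = 11223 (Y = -792*(-14) + 135 = -88*(-126) + 135 = 11088 + 135 = 11223)
D + Y = 2995920/31 + 11223 = 3343833/31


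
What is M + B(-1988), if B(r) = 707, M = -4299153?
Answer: -4298446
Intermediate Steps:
M + B(-1988) = -4299153 + 707 = -4298446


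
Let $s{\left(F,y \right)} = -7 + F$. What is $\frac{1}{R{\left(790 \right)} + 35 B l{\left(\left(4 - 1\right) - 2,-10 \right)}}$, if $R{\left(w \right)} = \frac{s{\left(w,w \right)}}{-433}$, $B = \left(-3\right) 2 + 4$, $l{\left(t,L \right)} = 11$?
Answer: $- \frac{433}{334193} \approx -0.0012957$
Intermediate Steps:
$B = -2$ ($B = -6 + 4 = -2$)
$R{\left(w \right)} = \frac{7}{433} - \frac{w}{433}$ ($R{\left(w \right)} = \frac{-7 + w}{-433} = \left(-7 + w\right) \left(- \frac{1}{433}\right) = \frac{7}{433} - \frac{w}{433}$)
$\frac{1}{R{\left(790 \right)} + 35 B l{\left(\left(4 - 1\right) - 2,-10 \right)}} = \frac{1}{\left(\frac{7}{433} - \frac{790}{433}\right) + 35 \left(-2\right) 11} = \frac{1}{\left(\frac{7}{433} - \frac{790}{433}\right) - 770} = \frac{1}{- \frac{783}{433} - 770} = \frac{1}{- \frac{334193}{433}} = - \frac{433}{334193}$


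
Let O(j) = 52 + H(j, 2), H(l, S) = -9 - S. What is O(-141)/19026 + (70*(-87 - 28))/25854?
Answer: -25349881/81983034 ≈ -0.30921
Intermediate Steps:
O(j) = 41 (O(j) = 52 + (-9 - 1*2) = 52 + (-9 - 2) = 52 - 11 = 41)
O(-141)/19026 + (70*(-87 - 28))/25854 = 41/19026 + (70*(-87 - 28))/25854 = 41*(1/19026) + (70*(-115))*(1/25854) = 41/19026 - 8050*1/25854 = 41/19026 - 4025/12927 = -25349881/81983034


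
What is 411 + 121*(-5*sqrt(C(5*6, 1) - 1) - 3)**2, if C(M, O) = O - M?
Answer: -89250 + 3630*I*sqrt(30) ≈ -89250.0 + 19882.0*I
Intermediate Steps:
411 + 121*(-5*sqrt(C(5*6, 1) - 1) - 3)**2 = 411 + 121*(-5*sqrt((1 - 5*6) - 1) - 3)**2 = 411 + 121*(-5*sqrt((1 - 1*30) - 1) - 3)**2 = 411 + 121*(-5*sqrt((1 - 30) - 1) - 3)**2 = 411 + 121*(-5*sqrt(-29 - 1) - 3)**2 = 411 + 121*(-5*I*sqrt(30) - 3)**2 = 411 + 121*(-3 - 5*I*sqrt(30))**2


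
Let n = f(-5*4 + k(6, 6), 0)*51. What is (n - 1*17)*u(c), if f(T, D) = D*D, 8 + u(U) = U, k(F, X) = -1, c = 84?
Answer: -1292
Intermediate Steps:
u(U) = -8 + U
f(T, D) = D**2
n = 0 (n = 0**2*51 = 0*51 = 0)
(n - 1*17)*u(c) = (0 - 1*17)*(-8 + 84) = (0 - 17)*76 = -17*76 = -1292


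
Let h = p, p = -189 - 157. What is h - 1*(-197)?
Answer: -149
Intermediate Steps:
p = -346
h = -346
h - 1*(-197) = -346 - 1*(-197) = -346 + 197 = -149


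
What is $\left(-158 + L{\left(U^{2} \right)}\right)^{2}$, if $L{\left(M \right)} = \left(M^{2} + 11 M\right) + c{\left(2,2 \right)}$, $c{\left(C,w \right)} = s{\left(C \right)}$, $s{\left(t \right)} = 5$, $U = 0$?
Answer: $23409$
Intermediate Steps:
$c{\left(C,w \right)} = 5$
$L{\left(M \right)} = 5 + M^{2} + 11 M$ ($L{\left(M \right)} = \left(M^{2} + 11 M\right) + 5 = 5 + M^{2} + 11 M$)
$\left(-158 + L{\left(U^{2} \right)}\right)^{2} = \left(-158 + \left(5 + \left(0^{2}\right)^{2} + 11 \cdot 0^{2}\right)\right)^{2} = \left(-158 + \left(5 + 0^{2} + 11 \cdot 0\right)\right)^{2} = \left(-158 + \left(5 + 0 + 0\right)\right)^{2} = \left(-158 + 5\right)^{2} = \left(-153\right)^{2} = 23409$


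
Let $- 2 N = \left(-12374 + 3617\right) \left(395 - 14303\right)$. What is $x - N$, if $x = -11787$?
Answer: $60884391$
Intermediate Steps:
$N = -60896178$ ($N = - \frac{\left(-12374 + 3617\right) \left(395 - 14303\right)}{2} = - \frac{\left(-8757\right) \left(-13908\right)}{2} = \left(- \frac{1}{2}\right) 121792356 = -60896178$)
$x - N = -11787 - -60896178 = -11787 + 60896178 = 60884391$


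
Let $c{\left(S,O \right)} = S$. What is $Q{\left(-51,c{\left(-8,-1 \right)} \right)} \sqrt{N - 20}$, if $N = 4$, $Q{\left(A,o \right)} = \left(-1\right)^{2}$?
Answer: $4 i \approx 4.0 i$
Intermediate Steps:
$Q{\left(A,o \right)} = 1$
$Q{\left(-51,c{\left(-8,-1 \right)} \right)} \sqrt{N - 20} = 1 \sqrt{4 - 20} = 1 \sqrt{-16} = 1 \cdot 4 i = 4 i$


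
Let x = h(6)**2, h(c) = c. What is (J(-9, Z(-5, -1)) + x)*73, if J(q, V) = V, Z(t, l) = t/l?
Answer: 2993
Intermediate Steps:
x = 36 (x = 6**2 = 36)
(J(-9, Z(-5, -1)) + x)*73 = (-5/(-1) + 36)*73 = (-5*(-1) + 36)*73 = (5 + 36)*73 = 41*73 = 2993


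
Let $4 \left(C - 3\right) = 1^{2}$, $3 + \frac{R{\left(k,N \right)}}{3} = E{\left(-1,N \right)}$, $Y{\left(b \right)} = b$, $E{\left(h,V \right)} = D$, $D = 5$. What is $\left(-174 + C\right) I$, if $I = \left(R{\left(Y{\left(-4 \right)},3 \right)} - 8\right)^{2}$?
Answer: $-683$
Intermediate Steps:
$E{\left(h,V \right)} = 5$
$R{\left(k,N \right)} = 6$ ($R{\left(k,N \right)} = -9 + 3 \cdot 5 = -9 + 15 = 6$)
$I = 4$ ($I = \left(6 - 8\right)^{2} = \left(-2\right)^{2} = 4$)
$C = \frac{13}{4}$ ($C = 3 + \frac{1^{2}}{4} = 3 + \frac{1}{4} \cdot 1 = 3 + \frac{1}{4} = \frac{13}{4} \approx 3.25$)
$\left(-174 + C\right) I = \left(-174 + \frac{13}{4}\right) 4 = \left(- \frac{683}{4}\right) 4 = -683$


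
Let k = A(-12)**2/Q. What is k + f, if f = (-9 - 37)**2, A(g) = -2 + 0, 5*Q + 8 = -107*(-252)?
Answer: 14259729/6739 ≈ 2116.0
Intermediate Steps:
Q = 26956/5 (Q = -8/5 + (-107*(-252))/5 = -8/5 + (1/5)*26964 = -8/5 + 26964/5 = 26956/5 ≈ 5391.2)
A(g) = -2
k = 5/6739 (k = (-2)**2/(26956/5) = 4*(5/26956) = 5/6739 ≈ 0.00074195)
f = 2116 (f = (-46)**2 = 2116)
k + f = 5/6739 + 2116 = 14259729/6739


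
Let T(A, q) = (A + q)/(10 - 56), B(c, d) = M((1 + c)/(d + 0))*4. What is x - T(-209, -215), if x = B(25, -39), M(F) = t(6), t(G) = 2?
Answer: -28/23 ≈ -1.2174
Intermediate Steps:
M(F) = 2
B(c, d) = 8 (B(c, d) = 2*4 = 8)
T(A, q) = -A/46 - q/46 (T(A, q) = (A + q)/(-46) = (A + q)*(-1/46) = -A/46 - q/46)
x = 8
x - T(-209, -215) = 8 - (-1/46*(-209) - 1/46*(-215)) = 8 - (209/46 + 215/46) = 8 - 1*212/23 = 8 - 212/23 = -28/23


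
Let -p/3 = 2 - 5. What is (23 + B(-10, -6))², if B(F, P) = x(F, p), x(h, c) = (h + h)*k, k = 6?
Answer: 9409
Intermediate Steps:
p = 9 (p = -3*(2 - 5) = -3*(-3) = 9)
x(h, c) = 12*h (x(h, c) = (h + h)*6 = (2*h)*6 = 12*h)
B(F, P) = 12*F
(23 + B(-10, -6))² = (23 + 12*(-10))² = (23 - 120)² = (-97)² = 9409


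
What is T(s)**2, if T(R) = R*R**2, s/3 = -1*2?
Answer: 46656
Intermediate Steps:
s = -6 (s = 3*(-1*2) = 3*(-2) = -6)
T(R) = R**3
T(s)**2 = ((-6)**3)**2 = (-216)**2 = 46656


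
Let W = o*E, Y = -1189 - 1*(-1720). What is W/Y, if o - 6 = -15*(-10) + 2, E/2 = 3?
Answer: 316/177 ≈ 1.7853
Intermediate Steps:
E = 6 (E = 2*3 = 6)
o = 158 (o = 6 + (-15*(-10) + 2) = 6 + (150 + 2) = 6 + 152 = 158)
Y = 531 (Y = -1189 + 1720 = 531)
W = 948 (W = 158*6 = 948)
W/Y = 948/531 = 948*(1/531) = 316/177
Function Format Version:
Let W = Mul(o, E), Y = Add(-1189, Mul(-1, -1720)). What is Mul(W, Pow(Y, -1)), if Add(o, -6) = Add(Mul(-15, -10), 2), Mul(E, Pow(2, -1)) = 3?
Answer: Rational(316, 177) ≈ 1.7853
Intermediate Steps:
E = 6 (E = Mul(2, 3) = 6)
o = 158 (o = Add(6, Add(Mul(-15, -10), 2)) = Add(6, Add(150, 2)) = Add(6, 152) = 158)
Y = 531 (Y = Add(-1189, 1720) = 531)
W = 948 (W = Mul(158, 6) = 948)
Mul(W, Pow(Y, -1)) = Mul(948, Pow(531, -1)) = Mul(948, Rational(1, 531)) = Rational(316, 177)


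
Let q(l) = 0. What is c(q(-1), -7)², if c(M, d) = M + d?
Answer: 49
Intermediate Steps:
c(q(-1), -7)² = (0 - 7)² = (-7)² = 49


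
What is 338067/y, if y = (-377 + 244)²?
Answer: 17793/931 ≈ 19.112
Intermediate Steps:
y = 17689 (y = (-133)² = 17689)
338067/y = 338067/17689 = 338067*(1/17689) = 17793/931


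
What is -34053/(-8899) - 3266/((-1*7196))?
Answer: 137054761/32018602 ≈ 4.2805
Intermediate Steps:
-34053/(-8899) - 3266/((-1*7196)) = -34053*(-1/8899) - 3266/(-7196) = 34053/8899 - 3266*(-1/7196) = 34053/8899 + 1633/3598 = 137054761/32018602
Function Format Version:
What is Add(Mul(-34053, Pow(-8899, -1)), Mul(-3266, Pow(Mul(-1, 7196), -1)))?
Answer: Rational(137054761, 32018602) ≈ 4.2805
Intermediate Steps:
Add(Mul(-34053, Pow(-8899, -1)), Mul(-3266, Pow(Mul(-1, 7196), -1))) = Add(Mul(-34053, Rational(-1, 8899)), Mul(-3266, Pow(-7196, -1))) = Add(Rational(34053, 8899), Mul(-3266, Rational(-1, 7196))) = Add(Rational(34053, 8899), Rational(1633, 3598)) = Rational(137054761, 32018602)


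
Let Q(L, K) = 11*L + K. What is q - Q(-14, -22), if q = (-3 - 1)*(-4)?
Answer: 192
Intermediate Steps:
q = 16 (q = -4*(-4) = 16)
Q(L, K) = K + 11*L
q - Q(-14, -22) = 16 - (-22 + 11*(-14)) = 16 - (-22 - 154) = 16 - 1*(-176) = 16 + 176 = 192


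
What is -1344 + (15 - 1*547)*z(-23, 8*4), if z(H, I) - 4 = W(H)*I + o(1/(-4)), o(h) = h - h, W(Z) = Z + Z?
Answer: 779632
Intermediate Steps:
W(Z) = 2*Z
o(h) = 0
z(H, I) = 4 + 2*H*I (z(H, I) = 4 + ((2*H)*I + 0) = 4 + (2*H*I + 0) = 4 + 2*H*I)
-1344 + (15 - 1*547)*z(-23, 8*4) = -1344 + (15 - 1*547)*(4 + 2*(-23)*(8*4)) = -1344 + (15 - 547)*(4 + 2*(-23)*32) = -1344 - 532*(4 - 1472) = -1344 - 532*(-1468) = -1344 + 780976 = 779632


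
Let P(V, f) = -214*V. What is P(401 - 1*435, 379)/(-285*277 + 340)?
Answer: -7276/78605 ≈ -0.092564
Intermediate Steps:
P(401 - 1*435, 379)/(-285*277 + 340) = (-214*(401 - 1*435))/(-285*277 + 340) = (-214*(401 - 435))/(-78945 + 340) = -214*(-34)/(-78605) = 7276*(-1/78605) = -7276/78605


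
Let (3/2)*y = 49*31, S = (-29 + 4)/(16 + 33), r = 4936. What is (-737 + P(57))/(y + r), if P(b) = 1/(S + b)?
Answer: -6119901/49397728 ≈ -0.12389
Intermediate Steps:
S = -25/49 ≈ -0.51020
P(b) = 1/(-25/49 + b)
y = 3038/3 (y = 2*(49*31)/3 = (⅔)*1519 = 3038/3 ≈ 1012.7)
(-737 + P(57))/(y + r) = (-737 + 49/(-25 + 49*57))/(3038/3 + 4936) = (-737 + 49/(-25 + 2793))/(17846/3) = (-737 + 49/2768)*(3/17846) = -2039967/2768*3/17846 = -6119901/49397728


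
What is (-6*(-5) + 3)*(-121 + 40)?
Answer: -2673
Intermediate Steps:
(-6*(-5) + 3)*(-121 + 40) = (30 + 3)*(-81) = 33*(-81) = -2673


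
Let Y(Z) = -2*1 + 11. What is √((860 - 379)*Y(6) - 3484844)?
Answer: I*√3480515 ≈ 1865.6*I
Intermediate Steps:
Y(Z) = 9 (Y(Z) = -2 + 11 = 9)
√((860 - 379)*Y(6) - 3484844) = √((860 - 379)*9 - 3484844) = √(481*9 - 3484844) = √(4329 - 3484844) = √(-3480515) = I*√3480515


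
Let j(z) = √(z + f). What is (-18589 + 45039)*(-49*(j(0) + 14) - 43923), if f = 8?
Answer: -1179908050 - 2592100*√2 ≈ -1.1836e+9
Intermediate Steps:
j(z) = √(8 + z) (j(z) = √(z + 8) = √(8 + z))
(-18589 + 45039)*(-49*(j(0) + 14) - 43923) = (-18589 + 45039)*(-49*(√(8 + 0) + 14) - 43923) = 26450*(-49*(√8 + 14) - 43923) = 26450*(-49*(2*√2 + 14) - 43923) = 26450*(-49*(14 + 2*√2) - 43923) = 26450*((-686 - 98*√2) - 43923) = 26450*(-44609 - 98*√2) = -1179908050 - 2592100*√2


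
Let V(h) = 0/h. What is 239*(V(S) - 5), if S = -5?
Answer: -1195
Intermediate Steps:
V(h) = 0
239*(V(S) - 5) = 239*(0 - 5) = 239*(-5) = -1195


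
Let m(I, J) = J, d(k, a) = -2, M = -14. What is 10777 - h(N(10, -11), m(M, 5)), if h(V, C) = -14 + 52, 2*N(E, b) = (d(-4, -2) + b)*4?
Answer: 10739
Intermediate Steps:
N(E, b) = -4 + 2*b (N(E, b) = ((-2 + b)*4)/2 = (-8 + 4*b)/2 = -4 + 2*b)
h(V, C) = 38
10777 - h(N(10, -11), m(M, 5)) = 10777 - 1*38 = 10777 - 38 = 10739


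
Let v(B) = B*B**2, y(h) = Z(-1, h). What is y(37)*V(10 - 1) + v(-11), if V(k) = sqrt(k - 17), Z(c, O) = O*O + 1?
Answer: -1331 + 2740*I*sqrt(2) ≈ -1331.0 + 3874.9*I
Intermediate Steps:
Z(c, O) = 1 + O**2 (Z(c, O) = O**2 + 1 = 1 + O**2)
y(h) = 1 + h**2
v(B) = B**3
V(k) = sqrt(-17 + k)
y(37)*V(10 - 1) + v(-11) = (1 + 37**2)*sqrt(-17 + (10 - 1)) + (-11)**3 = (1 + 1369)*sqrt(-17 + 9) - 1331 = 1370*sqrt(-8) - 1331 = 1370*(2*I*sqrt(2)) - 1331 = 2740*I*sqrt(2) - 1331 = -1331 + 2740*I*sqrt(2)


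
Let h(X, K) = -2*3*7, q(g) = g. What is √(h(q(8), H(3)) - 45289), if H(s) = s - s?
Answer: I*√45331 ≈ 212.91*I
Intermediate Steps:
H(s) = 0
h(X, K) = -42 (h(X, K) = -6*7 = -42)
√(h(q(8), H(3)) - 45289) = √(-42 - 45289) = √(-45331) = I*√45331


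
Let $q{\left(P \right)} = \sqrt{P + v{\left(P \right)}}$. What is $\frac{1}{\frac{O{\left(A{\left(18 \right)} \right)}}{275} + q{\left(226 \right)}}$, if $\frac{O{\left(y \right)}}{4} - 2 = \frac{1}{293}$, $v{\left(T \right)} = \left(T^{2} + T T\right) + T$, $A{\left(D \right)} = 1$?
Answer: $- \frac{47297525}{166534771483599} + \frac{6492330625 \sqrt{25651}}{333069542967198} \approx 0.0031216$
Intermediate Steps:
$v{\left(T \right)} = T + 2 T^{2}$ ($v{\left(T \right)} = \left(T^{2} + T^{2}\right) + T = 2 T^{2} + T = T + 2 T^{2}$)
$O{\left(y \right)} = \frac{2348}{293}$ ($O{\left(y \right)} = 8 + \frac{4}{293} = \frac{2348}{293}$)
$q{\left(P \right)} = \sqrt{P + P \left(1 + 2 P\right)}$
$\frac{1}{\frac{O{\left(A{\left(18 \right)} \right)}}{275} + q{\left(226 \right)}} = \frac{1}{\frac{2348}{293 \cdot 275} + \sqrt{2} \sqrt{226 \left(1 + 226\right)}} = \frac{1}{\frac{2348}{293} \cdot \frac{1}{275} + \sqrt{2} \sqrt{226 \cdot 227}} = \frac{1}{\frac{2348}{80575} + \sqrt{2} \sqrt{51302}} = \frac{1}{\frac{2348}{80575} + 2 \sqrt{25651}}$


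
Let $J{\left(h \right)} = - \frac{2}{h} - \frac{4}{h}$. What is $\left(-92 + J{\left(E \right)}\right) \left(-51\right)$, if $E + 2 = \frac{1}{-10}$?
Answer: $\frac{31824}{7} \approx 4546.3$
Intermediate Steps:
$E = - \frac{21}{10}$ ($E = -2 + \frac{1}{-10} = -2 - \frac{1}{10} = - \frac{21}{10} \approx -2.1$)
$J{\left(h \right)} = - \frac{6}{h}$
$\left(-92 + J{\left(E \right)}\right) \left(-51\right) = \left(-92 - \frac{6}{- \frac{21}{10}}\right) \left(-51\right) = \left(-92 - - \frac{20}{7}\right) \left(-51\right) = \left(-92 + \frac{20}{7}\right) \left(-51\right) = \left(- \frac{624}{7}\right) \left(-51\right) = \frac{31824}{7}$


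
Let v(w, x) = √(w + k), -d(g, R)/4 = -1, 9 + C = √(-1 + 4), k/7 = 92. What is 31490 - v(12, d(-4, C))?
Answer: 31490 - 4*√41 ≈ 31464.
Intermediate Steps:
k = 644 (k = 7*92 = 644)
C = -9 + √3 (C = -9 + √(-1 + 4) = -9 + √3 ≈ -7.2680)
d(g, R) = 4 (d(g, R) = -4*(-1) = 4)
v(w, x) = √(644 + w) (v(w, x) = √(w + 644) = √(644 + w))
31490 - v(12, d(-4, C)) = 31490 - √(644 + 12) = 31490 - √656 = 31490 - 4*√41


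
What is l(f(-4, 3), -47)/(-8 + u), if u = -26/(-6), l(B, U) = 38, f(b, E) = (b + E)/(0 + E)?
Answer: -114/11 ≈ -10.364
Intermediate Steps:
f(b, E) = (E + b)/E
u = 13/3 (u = -26*(-⅙) = 13/3 ≈ 4.3333)
l(f(-4, 3), -47)/(-8 + u) = 38/(-8 + 13/3) = 38/(-11/3) = -3/11*38 = -114/11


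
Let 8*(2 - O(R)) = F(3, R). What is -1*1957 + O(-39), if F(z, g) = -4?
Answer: -3909/2 ≈ -1954.5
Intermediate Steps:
O(R) = 5/2 (O(R) = 2 - ⅛*(-4) = 2 + ½ = 5/2)
-1*1957 + O(-39) = -1*1957 + 5/2 = -1957 + 5/2 = -3909/2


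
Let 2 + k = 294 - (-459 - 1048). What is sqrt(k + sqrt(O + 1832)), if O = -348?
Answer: sqrt(1799 + 2*sqrt(371)) ≈ 42.866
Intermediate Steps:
k = 1799 (k = -2 + (294 - (-459 - 1048)) = -2 + (294 - 1*(-1507)) = -2 + (294 + 1507) = -2 + 1801 = 1799)
sqrt(k + sqrt(O + 1832)) = sqrt(1799 + sqrt(-348 + 1832)) = sqrt(1799 + sqrt(1484)) = sqrt(1799 + 2*sqrt(371))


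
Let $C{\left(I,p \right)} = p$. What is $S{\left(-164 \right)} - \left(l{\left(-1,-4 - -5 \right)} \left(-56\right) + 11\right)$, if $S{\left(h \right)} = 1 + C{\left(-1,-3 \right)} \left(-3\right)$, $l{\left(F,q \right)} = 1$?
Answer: $55$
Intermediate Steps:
$S{\left(h \right)} = 10$ ($S{\left(h \right)} = 1 - -9 = 1 + 9 = 10$)
$S{\left(-164 \right)} - \left(l{\left(-1,-4 - -5 \right)} \left(-56\right) + 11\right) = 10 - \left(1 \left(-56\right) + 11\right) = 10 - \left(-56 + 11\right) = 10 - -45 = 10 + 45 = 55$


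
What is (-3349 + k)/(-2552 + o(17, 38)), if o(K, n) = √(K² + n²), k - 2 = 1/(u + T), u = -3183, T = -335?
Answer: 15024577172/11452797989 + 11774747*√1733/22905595978 ≈ 1.3333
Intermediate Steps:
k = 7035/3518 (k = 2 + 1/(-3183 - 335) = 2 + 1/(-3518) = 2 - 1/3518 = 7035/3518 ≈ 1.9997)
(-3349 + k)/(-2552 + o(17, 38)) = (-3349 + 7035/3518)/(-2552 + √(17² + 38²)) = -11774747/(3518*(-2552 + √(289 + 1444))) = -11774747/(3518*(-2552 + √1733))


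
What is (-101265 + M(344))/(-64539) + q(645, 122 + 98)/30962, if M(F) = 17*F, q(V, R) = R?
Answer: 1484249867/999128259 ≈ 1.4855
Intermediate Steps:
(-101265 + M(344))/(-64539) + q(645, 122 + 98)/30962 = (-101265 + 17*344)/(-64539) + (122 + 98)/30962 = (-101265 + 5848)*(-1/64539) + 220*(1/30962) = -95417*(-1/64539) + 110/15481 = 95417/64539 + 110/15481 = 1484249867/999128259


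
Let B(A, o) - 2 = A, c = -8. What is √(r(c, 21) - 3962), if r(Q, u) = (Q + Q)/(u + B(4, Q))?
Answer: I*√320970/9 ≈ 62.949*I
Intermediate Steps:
B(A, o) = 2 + A
r(Q, u) = 2*Q/(6 + u) (r(Q, u) = (Q + Q)/(u + (2 + 4)) = (2*Q)/(u + 6) = (2*Q)/(6 + u) = 2*Q/(6 + u))
√(r(c, 21) - 3962) = √(2*(-8)/(6 + 21) - 3962) = √(2*(-8)/27 - 3962) = √(2*(-8)*(1/27) - 3962) = √(-16/27 - 3962) = √(-106990/27) = I*√320970/9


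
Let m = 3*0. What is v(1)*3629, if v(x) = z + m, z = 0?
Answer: 0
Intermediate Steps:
m = 0
v(x) = 0 (v(x) = 0 + 0 = 0)
v(1)*3629 = 0*3629 = 0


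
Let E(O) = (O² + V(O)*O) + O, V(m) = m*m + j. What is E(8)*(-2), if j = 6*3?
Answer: -1456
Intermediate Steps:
j = 18
V(m) = 18 + m² (V(m) = m*m + 18 = m² + 18 = 18 + m²)
E(O) = O + O² + O*(18 + O²) (E(O) = (O² + (18 + O²)*O) + O = (O² + O*(18 + O²)) + O = O + O² + O*(18 + O²))
E(8)*(-2) = (8*(19 + 8 + 8²))*(-2) = (8*(19 + 8 + 64))*(-2) = (8*91)*(-2) = 728*(-2) = -1456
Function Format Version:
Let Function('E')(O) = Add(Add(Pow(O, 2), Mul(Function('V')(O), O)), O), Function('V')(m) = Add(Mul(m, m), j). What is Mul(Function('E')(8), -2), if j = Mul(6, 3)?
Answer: -1456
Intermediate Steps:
j = 18
Function('V')(m) = Add(18, Pow(m, 2)) (Function('V')(m) = Add(Mul(m, m), 18) = Add(Pow(m, 2), 18) = Add(18, Pow(m, 2)))
Function('E')(O) = Add(O, Pow(O, 2), Mul(O, Add(18, Pow(O, 2)))) (Function('E')(O) = Add(Add(Pow(O, 2), Mul(Add(18, Pow(O, 2)), O)), O) = Add(Add(Pow(O, 2), Mul(O, Add(18, Pow(O, 2)))), O) = Add(O, Pow(O, 2), Mul(O, Add(18, Pow(O, 2)))))
Mul(Function('E')(8), -2) = Mul(Mul(8, Add(19, 8, Pow(8, 2))), -2) = Mul(Mul(8, Add(19, 8, 64)), -2) = Mul(Mul(8, 91), -2) = Mul(728, -2) = -1456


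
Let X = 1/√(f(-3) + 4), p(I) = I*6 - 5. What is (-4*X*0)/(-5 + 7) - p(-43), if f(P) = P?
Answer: 263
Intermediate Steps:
p(I) = -5 + 6*I (p(I) = 6*I - 5 = -5 + 6*I)
X = 1 (X = 1/√(-3 + 4) = 1/√1 = 1/1 = 1*1 = 1)
(-4*X*0)/(-5 + 7) - p(-43) = (-4*1*0)/(-5 + 7) - (-5 + 6*(-43)) = -4*0/2 - (-5 - 258) = 0*(½) - 1*(-263) = 0 + 263 = 263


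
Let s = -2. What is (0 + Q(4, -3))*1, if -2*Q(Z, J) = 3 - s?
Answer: -5/2 ≈ -2.5000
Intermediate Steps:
Q(Z, J) = -5/2 (Q(Z, J) = -(3 - 1*(-2))/2 = -(3 + 2)/2 = -1/2*5 = -5/2)
(0 + Q(4, -3))*1 = (0 - 5/2)*1 = -5/2*1 = -5/2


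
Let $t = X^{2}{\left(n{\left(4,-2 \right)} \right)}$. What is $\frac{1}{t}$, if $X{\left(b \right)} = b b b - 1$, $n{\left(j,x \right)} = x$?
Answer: $\frac{1}{81} \approx 0.012346$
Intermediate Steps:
$X{\left(b \right)} = -1 + b^{3}$ ($X{\left(b \right)} = b^{2} b - 1 = b^{3} - 1 = -1 + b^{3}$)
$t = 81$ ($t = \left(-1 + \left(-2\right)^{3}\right)^{2} = \left(-1 - 8\right)^{2} = \left(-9\right)^{2} = 81$)
$\frac{1}{t} = \frac{1}{81}$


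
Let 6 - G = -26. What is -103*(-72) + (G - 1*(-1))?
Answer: 7449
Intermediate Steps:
G = 32 (G = 6 - 1*(-26) = 6 + 26 = 32)
-103*(-72) + (G - 1*(-1)) = -103*(-72) + (32 - 1*(-1)) = 7416 + (32 + 1) = 7416 + 33 = 7449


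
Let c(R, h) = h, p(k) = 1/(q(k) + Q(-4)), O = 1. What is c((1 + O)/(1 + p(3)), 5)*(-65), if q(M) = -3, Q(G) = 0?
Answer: -325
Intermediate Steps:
p(k) = -1/3 (p(k) = 1/(-3 + 0) = 1/(-3) = -1/3)
c((1 + O)/(1 + p(3)), 5)*(-65) = 5*(-65) = -325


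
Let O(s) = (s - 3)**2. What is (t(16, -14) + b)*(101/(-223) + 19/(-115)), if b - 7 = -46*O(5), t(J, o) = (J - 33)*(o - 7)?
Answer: -570672/5129 ≈ -111.26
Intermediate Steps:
O(s) = (-3 + s)**2
t(J, o) = (-33 + J)*(-7 + o)
b = -177 (b = 7 - 46*(-3 + 5)**2 = 7 - 46*2**2 = 7 - 46*4 = 7 - 184 = -177)
(t(16, -14) + b)*(101/(-223) + 19/(-115)) = ((231 - 33*(-14) - 7*16 + 16*(-14)) - 177)*(101/(-223) + 19/(-115)) = ((231 + 462 - 112 - 224) - 177)*(101*(-1/223) + 19*(-1/115)) = (357 - 177)*(-101/223 - 19/115) = 180*(-15852/25645) = -570672/5129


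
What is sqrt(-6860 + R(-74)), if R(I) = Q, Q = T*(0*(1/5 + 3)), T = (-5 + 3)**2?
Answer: 14*I*sqrt(35) ≈ 82.825*I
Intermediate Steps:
T = 4 (T = (-2)**2 = 4)
Q = 0 (Q = 4*(0*(1/5 + 3)) = 4*(0*(16/5)) = 4*0 = 0)
R(I) = 0
sqrt(-6860 + R(-74)) = sqrt(-6860 + 0) = sqrt(-6860) = 14*I*sqrt(35)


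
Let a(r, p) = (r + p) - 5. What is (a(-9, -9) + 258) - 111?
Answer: 124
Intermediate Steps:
a(r, p) = -5 + p + r (a(r, p) = (p + r) - 5 = -5 + p + r)
(a(-9, -9) + 258) - 111 = ((-5 - 9 - 9) + 258) - 111 = (-23 + 258) - 111 = 235 - 111 = 124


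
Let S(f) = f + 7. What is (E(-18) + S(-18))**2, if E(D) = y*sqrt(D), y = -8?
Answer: -1031 + 528*I*sqrt(2) ≈ -1031.0 + 746.71*I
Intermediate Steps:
E(D) = -8*sqrt(D)
S(f) = 7 + f
(E(-18) + S(-18))**2 = (-24*I*sqrt(2) + (7 - 18))**2 = (-24*I*sqrt(2) - 11)**2 = (-11 - 24*I*sqrt(2))**2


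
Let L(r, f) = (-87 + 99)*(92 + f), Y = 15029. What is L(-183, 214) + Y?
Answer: 18701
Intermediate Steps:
L(r, f) = 1104 + 12*f (L(r, f) = 12*(92 + f) = 1104 + 12*f)
L(-183, 214) + Y = (1104 + 12*214) + 15029 = (1104 + 2568) + 15029 = 3672 + 15029 = 18701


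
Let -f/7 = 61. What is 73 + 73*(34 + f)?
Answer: -28616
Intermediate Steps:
f = -427 (f = -7*61 = -427)
73 + 73*(34 + f) = 73 + 73*(34 - 427) = 73 + 73*(-393) = 73 - 28689 = -28616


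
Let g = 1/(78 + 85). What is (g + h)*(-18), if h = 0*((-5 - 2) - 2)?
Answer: -18/163 ≈ -0.11043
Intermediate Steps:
g = 1/163 ≈ 0.0061350
h = 0 (h = 0*(-7 - 2) = 0*(-9) = 0)
(g + h)*(-18) = (1/163 + 0)*(-18) = (1/163)*(-18) = -18/163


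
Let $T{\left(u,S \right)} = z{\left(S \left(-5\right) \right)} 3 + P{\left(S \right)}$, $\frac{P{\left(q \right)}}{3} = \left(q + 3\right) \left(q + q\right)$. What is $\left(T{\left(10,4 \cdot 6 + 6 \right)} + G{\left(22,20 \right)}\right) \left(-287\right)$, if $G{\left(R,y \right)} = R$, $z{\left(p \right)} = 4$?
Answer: $-1714538$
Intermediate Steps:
$P{\left(q \right)} = 6 q \left(3 + q\right)$ ($P{\left(q \right)} = 3 \left(q + 3\right) \left(q + q\right) = 3 \left(3 + q\right) 2 q = 3 \cdot 2 q \left(3 + q\right) = 6 q \left(3 + q\right)$)
$T{\left(u,S \right)} = 12 + 6 S \left(3 + S\right)$ ($T{\left(u,S \right)} = 4 \cdot 3 + 6 S \left(3 + S\right) = 12 + 6 S \left(3 + S\right)$)
$\left(T{\left(10,4 \cdot 6 + 6 \right)} + G{\left(22,20 \right)}\right) \left(-287\right) = \left(\left(12 + 6 \left(4 \cdot 6 + 6\right) \left(3 + \left(4 \cdot 6 + 6\right)\right)\right) + 22\right) \left(-287\right) = \left(\left(12 + 6 \left(24 + 6\right) \left(3 + \left(24 + 6\right)\right)\right) + 22\right) \left(-287\right) = \left(\left(12 + 6 \cdot 30 \left(3 + 30\right)\right) + 22\right) \left(-287\right) = \left(\left(12 + 6 \cdot 30 \cdot 33\right) + 22\right) \left(-287\right) = \left(\left(12 + 5940\right) + 22\right) \left(-287\right) = \left(5952 + 22\right) \left(-287\right) = 5974 \left(-287\right) = -1714538$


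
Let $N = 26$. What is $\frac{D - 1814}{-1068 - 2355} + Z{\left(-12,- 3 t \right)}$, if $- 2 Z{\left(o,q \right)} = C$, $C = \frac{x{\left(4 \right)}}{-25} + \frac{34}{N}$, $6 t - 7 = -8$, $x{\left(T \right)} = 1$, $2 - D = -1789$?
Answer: $- \frac{697663}{1112475} \approx -0.62713$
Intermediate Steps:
$D = 1791$ ($D = 2 - -1789 = 2 + 1789 = 1791$)
$t = - \frac{1}{6}$ ($t = \frac{7}{6} + \frac{1}{6} \left(-8\right) = \frac{7}{6} - \frac{4}{3} = - \frac{1}{6} \approx -0.16667$)
$C = \frac{412}{325}$ ($C = 1 \frac{1}{-25} + \frac{34}{26} = 1 \left(- \frac{1}{25}\right) + 34 \cdot \frac{1}{26} = - \frac{1}{25} + \frac{17}{13} = \frac{412}{325} \approx 1.2677$)
$Z{\left(o,q \right)} = - \frac{206}{325}$ ($Z{\left(o,q \right)} = \left(- \frac{1}{2}\right) \frac{412}{325} = - \frac{206}{325}$)
$\frac{D - 1814}{-1068 - 2355} + Z{\left(-12,- 3 t \right)} = \frac{1791 - 1814}{-1068 - 2355} - \frac{206}{325} = - \frac{23}{-3423} - \frac{206}{325} = \left(-23\right) \left(- \frac{1}{3423}\right) - \frac{206}{325} = \frac{23}{3423} - \frac{206}{325} = - \frac{697663}{1112475}$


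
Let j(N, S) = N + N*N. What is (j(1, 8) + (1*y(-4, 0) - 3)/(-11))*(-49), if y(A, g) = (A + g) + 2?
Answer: -1323/11 ≈ -120.27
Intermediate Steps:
j(N, S) = N + N²
y(A, g) = 2 + A + g
(j(1, 8) + (1*y(-4, 0) - 3)/(-11))*(-49) = (1*(1 + 1) + (1*(2 - 4 + 0) - 3)/(-11))*(-49) = (1*2 + (1*(-2) - 3)*(-1/11))*(-49) = (2 + (-2 - 3)*(-1/11))*(-49) = (2 - 5*(-1/11))*(-49) = (2 + 5/11)*(-49) = (27/11)*(-49) = -1323/11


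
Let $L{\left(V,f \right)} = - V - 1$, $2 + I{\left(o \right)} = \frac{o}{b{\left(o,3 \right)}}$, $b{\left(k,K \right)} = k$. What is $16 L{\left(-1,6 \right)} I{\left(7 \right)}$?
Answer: $0$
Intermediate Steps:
$I{\left(o \right)} = -1$ ($I{\left(o \right)} = -2 + \frac{o}{o} = -2 + 1 = -1$)
$L{\left(V,f \right)} = -1 - V$
$16 L{\left(-1,6 \right)} I{\left(7 \right)} = 16 \left(-1 - -1\right) \left(-1\right) = 16 \left(-1 + 1\right) \left(-1\right) = 16 \cdot 0 \left(-1\right) = 0 \left(-1\right) = 0$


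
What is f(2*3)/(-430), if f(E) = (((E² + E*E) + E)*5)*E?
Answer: -234/43 ≈ -5.4419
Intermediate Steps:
f(E) = E*(5*E + 10*E²) (f(E) = (((E² + E²) + E)*5)*E = ((2*E² + E)*5)*E = ((E + 2*E²)*5)*E = (5*E + 10*E²)*E = E*(5*E + 10*E²))
f(2*3)/(-430) = ((2*3)²*(5 + 10*(2*3)))/(-430) = (6²*(5 + 10*6))*(-1/430) = (36*(5 + 60))*(-1/430) = (36*65)*(-1/430) = 2340*(-1/430) = -234/43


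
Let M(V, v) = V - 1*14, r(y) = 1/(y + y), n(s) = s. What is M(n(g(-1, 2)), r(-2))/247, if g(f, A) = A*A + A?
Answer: -8/247 ≈ -0.032389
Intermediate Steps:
g(f, A) = A + A**2 (g(f, A) = A**2 + A = A + A**2)
r(y) = 1/(2*y)
M(V, v) = -14 + V (M(V, v) = V - 14 = -14 + V)
M(n(g(-1, 2)), r(-2))/247 = (-14 + 2*(1 + 2))/247 = (-14 + 2*3)*(1/247) = (-14 + 6)*(1/247) = -8*1/247 = -8/247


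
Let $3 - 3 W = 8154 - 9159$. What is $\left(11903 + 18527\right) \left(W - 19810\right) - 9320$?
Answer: $-592603140$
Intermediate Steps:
$W = 336$ ($W = 1 - \frac{8154 - 9159}{3} = 1 - -335 = 1 + 335 = 336$)
$\left(11903 + 18527\right) \left(W - 19810\right) - 9320 = \left(11903 + 18527\right) \left(336 - 19810\right) - 9320 = 30430 \left(-19474\right) - 9320 = -592593820 - 9320 = -592603140$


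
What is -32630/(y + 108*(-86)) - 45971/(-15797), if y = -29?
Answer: 943767917/147180649 ≈ 6.4123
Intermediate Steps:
-32630/(y + 108*(-86)) - 45971/(-15797) = -32630/(-29 + 108*(-86)) - 45971/(-15797) = -32630/(-29 - 9288) - 45971*(-1/15797) = -32630/(-9317) + 45971/15797 = -32630*(-1/9317) + 45971/15797 = 32630/9317 + 45971/15797 = 943767917/147180649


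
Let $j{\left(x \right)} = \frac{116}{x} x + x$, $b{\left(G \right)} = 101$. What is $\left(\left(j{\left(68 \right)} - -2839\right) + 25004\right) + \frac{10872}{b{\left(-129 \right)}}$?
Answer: $\frac{2841599}{101} \approx 28135.0$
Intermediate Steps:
$j{\left(x \right)} = 116 + x$
$\left(\left(j{\left(68 \right)} - -2839\right) + 25004\right) + \frac{10872}{b{\left(-129 \right)}} = \left(\left(\left(116 + 68\right) - -2839\right) + 25004\right) + \frac{10872}{101} = \left(\left(184 + 2839\right) + 25004\right) + 10872 \cdot \frac{1}{101} = \left(3023 + 25004\right) + \frac{10872}{101} = 28027 + \frac{10872}{101} = \frac{2841599}{101}$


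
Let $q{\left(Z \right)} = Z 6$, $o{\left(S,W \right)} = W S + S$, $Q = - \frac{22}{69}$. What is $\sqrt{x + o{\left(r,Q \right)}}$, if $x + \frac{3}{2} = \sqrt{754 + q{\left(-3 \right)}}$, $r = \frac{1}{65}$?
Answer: $\frac{\sqrt{-119848170 + 321843600 \sqrt{46}}}{8970} \approx 5.0636$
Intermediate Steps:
$Q = - \frac{22}{69}$ ($Q = \left(-22\right) \frac{1}{69} = - \frac{22}{69} \approx -0.31884$)
$r = \frac{1}{65} \approx 0.015385$
$o{\left(S,W \right)} = S + S W$ ($o{\left(S,W \right)} = S W + S = S + S W$)
$q{\left(Z \right)} = 6 Z$
$x = - \frac{3}{2} + 4 \sqrt{46}$ ($x = - \frac{3}{2} + \sqrt{754 + 6 \left(-3\right)} = - \frac{3}{2} + \sqrt{754 - 18} = - \frac{3}{2} + \sqrt{736} = - \frac{3}{2} + 4 \sqrt{46} \approx 25.629$)
$\sqrt{x + o{\left(r,Q \right)}} = \sqrt{\left(- \frac{3}{2} + 4 \sqrt{46}\right) + \frac{1 - \frac{22}{69}}{65}} = \sqrt{\left(- \frac{3}{2} + 4 \sqrt{46}\right) + \frac{1}{65} \cdot \frac{47}{69}} = \sqrt{\left(- \frac{3}{2} + 4 \sqrt{46}\right) + \frac{47}{4485}} = \sqrt{- \frac{13361}{8970} + 4 \sqrt{46}}$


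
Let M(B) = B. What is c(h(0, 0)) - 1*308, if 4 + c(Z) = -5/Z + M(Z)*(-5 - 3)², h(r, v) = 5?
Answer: 7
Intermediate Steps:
c(Z) = -4 - 5/Z + 64*Z (c(Z) = -4 + (-5/Z + Z*(-5 - 3)²) = -4 + (-5/Z + Z*(-8)²) = -4 + (-5/Z + Z*64) = -4 + (-5/Z + 64*Z) = -4 - 5/Z + 64*Z)
c(h(0, 0)) - 1*308 = (-4 - 5/5 + 64*5) - 1*308 = (-4 - 5*⅕ + 320) - 308 = (-4 - 1 + 320) - 308 = 315 - 308 = 7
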